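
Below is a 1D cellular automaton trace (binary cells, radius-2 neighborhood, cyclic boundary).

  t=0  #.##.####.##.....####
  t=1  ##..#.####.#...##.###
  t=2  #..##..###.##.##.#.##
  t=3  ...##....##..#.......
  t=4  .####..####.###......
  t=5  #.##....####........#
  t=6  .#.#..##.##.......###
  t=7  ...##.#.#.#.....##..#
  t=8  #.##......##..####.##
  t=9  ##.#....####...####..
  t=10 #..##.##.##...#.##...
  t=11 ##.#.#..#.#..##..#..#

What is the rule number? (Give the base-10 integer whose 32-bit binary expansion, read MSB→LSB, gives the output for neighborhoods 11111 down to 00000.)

  #####|#  b31=1 t=0,i=19
  ####.|#  b30=1 t=0,i=7
  ###.#|#  b29=1 t=0,i=0
  ###..|.  b28=0 t=1,i=1
  ##.##|#  b27=1 t=0,i=1
  ##.#.|.  b26=0 t=1,i=10
  ##..#|.  b25=0 t=1,i=2
  ##...|.  b24=0 t=0,i=12
  #.###|.  b23=0 t=0,i=5
  #.##.|.  b22=0 t=0,i=2
  #.#.#|.  b21=0 t=2,i=17
  #.#..|#  b20=1 t=1,i=11
  #..##|.  b19=0 t=2,i=2
  #..#.|#  b18=1 t=1,i=3
  #...#|.  b17=0 t=1,i=13
  #....|.  b16=0 t=0,i=13
  .####|#  b15=1 t=0,i=6
  .###.|.  b14=0 t=2,i=8
  .##.#|.  b13=0 t=0,i=3
  .##..|#  b12=1 t=0,i=11
  .#.##|.  b11=0 t=1,i=5
  .#.#.|.  b10=0 t=6,i=2
  .#..#|#  b9=1 t=6,i=4
  .#...|#  b8=1 t=1,i=12
  ..###|.  b7=0 t=0,i=17
  ..##.|#  b6=1 t=1,i=15
  ..#.#|#  b5=1 t=1,i=4
  ..#..|#  b4=1 t=3,i=13
  ...##|#  b3=1 t=0,i=16
  ...#.|#  b2=1 t=10,i=13
  ....#|#  b1=1 t=0,i=15
  .....|.  b0=0 t=0,i=14
  bits 11101000000101001001001101111110 = 3893662590

3893662590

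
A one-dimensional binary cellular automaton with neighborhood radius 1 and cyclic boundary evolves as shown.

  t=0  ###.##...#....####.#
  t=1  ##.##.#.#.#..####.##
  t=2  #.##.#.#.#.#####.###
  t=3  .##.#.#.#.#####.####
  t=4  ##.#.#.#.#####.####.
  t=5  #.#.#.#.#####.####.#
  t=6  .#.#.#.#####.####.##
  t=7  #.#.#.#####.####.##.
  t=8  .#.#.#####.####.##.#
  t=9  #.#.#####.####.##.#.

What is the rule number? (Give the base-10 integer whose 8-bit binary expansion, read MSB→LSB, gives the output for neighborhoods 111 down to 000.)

186

  [7] ### => #  t=0,i=0
  [6] ##. => .  t=0,i=2
  [5] #.# => #  t=0,i=3
  [4] #.. => #  t=0,i=6
  [3] .## => #  t=0,i=4
  [2] .#. => .  t=0,i=9
  [1] ..# => #  t=0,i=8
  [0] ... => .  t=0,i=7
  bits 10111010 = 186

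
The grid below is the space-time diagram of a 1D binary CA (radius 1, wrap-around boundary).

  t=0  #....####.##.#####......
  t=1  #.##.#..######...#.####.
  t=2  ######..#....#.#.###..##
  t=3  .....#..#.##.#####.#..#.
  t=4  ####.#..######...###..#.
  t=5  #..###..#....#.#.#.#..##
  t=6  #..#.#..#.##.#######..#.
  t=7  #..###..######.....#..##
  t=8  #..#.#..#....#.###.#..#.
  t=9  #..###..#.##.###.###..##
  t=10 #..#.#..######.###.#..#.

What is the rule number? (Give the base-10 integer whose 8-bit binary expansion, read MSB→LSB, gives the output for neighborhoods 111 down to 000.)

109

  ###|.  b7=0 t=0,i=6
  ##.|#  b6=1 t=0,i=8
  #.#|#  b5=1 t=0,i=9
  #..|.  b4=0 t=0,i=1
  .##|#  b3=1 t=0,i=5
  .#.|#  b2=1 t=0,i=0
  ..#|.  b1=0 t=0,i=4
  ...|#  b0=1 t=0,i=2
  bits 01101101 = 109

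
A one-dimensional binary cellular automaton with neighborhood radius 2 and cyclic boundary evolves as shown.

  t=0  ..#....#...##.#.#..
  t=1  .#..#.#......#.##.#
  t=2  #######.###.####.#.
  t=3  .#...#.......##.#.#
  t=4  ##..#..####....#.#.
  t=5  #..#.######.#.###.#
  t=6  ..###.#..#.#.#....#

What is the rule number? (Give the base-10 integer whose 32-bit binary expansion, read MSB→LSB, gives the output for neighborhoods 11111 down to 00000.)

  #####|.  b31=0 t=2,i=2
  ####.|#  b30=1 t=2,i=5
  ###.#|.  b29=0 t=2,i=6
  ###..|#  b28=1 t=4,i=10
  ##.##|.  b27=0 t=2,i=7
  ##.#.|#  b26=1 t=0,i=13
  ##..#|.  b25=0 t=4,i=2
  ##...|.  b24=0 t=4,i=11
  #.###|.  b23=0 t=2,i=0
  #.##.|#  b22=1 t=1,i=15
  #.#.#|.  b21=0 t=0,i=14
  #.#..|#  b20=1 t=0,i=16
  #..##|#  b19=1 t=4,i=6
  #..#.|#  b18=1 t=1,i=3
  #...#|.  b17=0 t=0,i=9
  #....|#  b16=1 t=0,i=4
  .####|#  b15=1 t=2,i=1
  .###.|.  b14=0 t=2,i=9
  .##.#|.  b13=0 t=0,i=12
  .##..|.  b12=0 t=4,i=1
  .#.##|#  b11=1 t=1,i=14
  .#.#.|#  b10=1 t=0,i=15
  .#..#|#  b9=1 t=1,i=2
  .#...|.  b8=0 t=0,i=3
  ..###|#  b7=1 t=4,i=7
  ..##.|.  b6=0 t=0,i=11
  ..#.#|#  b5=1 t=1,i=4
  ..#..|.  b4=0 t=0,i=2
  ...##|.  b3=0 t=0,i=10
  ...#.|#  b2=1 t=0,i=1
  ....#|.  b1=0 t=0,i=0
  .....|#  b0=1 t=1,i=9
  bits 01010100010111011000111010100101 = 1415417509

1415417509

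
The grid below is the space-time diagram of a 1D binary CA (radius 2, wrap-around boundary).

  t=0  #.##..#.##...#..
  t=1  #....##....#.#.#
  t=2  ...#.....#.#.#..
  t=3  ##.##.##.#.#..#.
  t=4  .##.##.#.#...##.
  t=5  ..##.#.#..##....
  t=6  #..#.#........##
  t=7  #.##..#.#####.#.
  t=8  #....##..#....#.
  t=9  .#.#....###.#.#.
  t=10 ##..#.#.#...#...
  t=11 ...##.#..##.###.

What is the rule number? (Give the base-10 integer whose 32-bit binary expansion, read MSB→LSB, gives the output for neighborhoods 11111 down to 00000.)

405184947

  nb #####: next=.  (t=7,i=10, bit31=0)
  nb ####.: next=.  (t=7,i=11, bit30=0)
  nb ###.#: next=.  (t=7,i=12, bit29=0)
  nb ###..: next=#  (t=6,i=0, bit28=1)
  nb ##.##: next=#  (t=3,i=2, bit27=1)
  nb ##.#.: next=.  (t=3,i=8, bit26=0)
  nb ##..#: next=.  (t=0,i=4, bit25=0)
  nb ##...: next=.  (t=0,i=10, bit24=0)
  nb #.###: next=.  (t=7,i=8, bit23=0)
  nb #.##.: next=.  (t=0,i=2, bit22=0)
  nb #.#.#: next=#  (t=1,i=13, bit21=1)
  nb #.#..: next=.  (t=2,i=13, bit20=0)
  nb #..##: next=.  (t=4,i=0, bit19=0)
  nb #..#.: next=#  (t=0,i=5, bit18=1)
  nb #...#: next=#  (t=0,i=11, bit17=1)
  nb #....: next=.  (t=1,i=2, bit16=0)
  nb .####: next=#  (t=7,i=9, bit15=1)
  nb .###.: next=.  (t=6,i=15, bit14=0)
  nb .##.#: next=#  (t=3,i=1, bit13=1)
  nb .##..: next=.  (t=0,i=3, bit12=0)
  nb .#.##: next=.  (t=0,i=1, bit11=0)
  nb .#.#.: next=.  (t=1,i=12, bit10=0)
  nb .#..#: next=.  (t=0,i=14, bit9=0)
  nb .#...: next=#  (t=2,i=4, bit8=1)
  nb ..###: next=#  (t=6,i=14, bit7=1)
  nb ..##.: next=.  (t=1,i=5, bit6=0)
  nb ..#.#: next=#  (t=0,i=0, bit5=1)
  nb ..#..: next=#  (t=0,i=13, bit4=1)
  nb ...##: next=.  (t=1,i=4, bit3=0)
  nb ...#.: next=.  (t=0,i=12, bit2=0)
  nb ....#: next=#  (t=1,i=3, bit1=1)
  nb .....: next=#  (t=2,i=0, bit0=1)
  bits 00011000001001101010000110110011 = 405184947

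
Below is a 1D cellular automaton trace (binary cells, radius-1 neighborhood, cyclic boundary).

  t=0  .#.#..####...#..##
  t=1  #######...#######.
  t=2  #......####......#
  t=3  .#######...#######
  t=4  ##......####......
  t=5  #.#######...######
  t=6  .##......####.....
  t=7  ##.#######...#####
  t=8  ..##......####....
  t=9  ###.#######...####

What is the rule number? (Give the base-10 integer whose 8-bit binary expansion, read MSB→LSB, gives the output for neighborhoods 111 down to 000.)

  nb ###: next=.  (t=0,i=7, bit7=0)
  nb ##.: next=.  (t=0,i=9, bit6=0)
  nb #.#: next=#  (t=0,i=0, bit5=1)
  nb #..: next=#  (t=0,i=4, bit4=1)
  nb .##: next=#  (t=0,i=6, bit3=1)
  nb .#.: next=#  (t=0,i=1, bit2=1)
  nb ..#: next=#  (t=0,i=5, bit1=1)
  nb ...: next=#  (t=0,i=11, bit0=1)
  bits 00111111 = 63

63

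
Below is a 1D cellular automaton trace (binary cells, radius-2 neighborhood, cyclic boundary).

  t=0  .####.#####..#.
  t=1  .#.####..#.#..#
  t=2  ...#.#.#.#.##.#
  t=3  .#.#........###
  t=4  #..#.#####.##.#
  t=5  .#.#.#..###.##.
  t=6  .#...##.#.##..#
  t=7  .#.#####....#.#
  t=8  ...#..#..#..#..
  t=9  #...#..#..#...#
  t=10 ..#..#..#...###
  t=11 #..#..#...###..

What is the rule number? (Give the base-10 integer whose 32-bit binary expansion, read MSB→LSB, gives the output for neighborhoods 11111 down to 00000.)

1855136489

  [31] ##### => .  t=0,i=8
  [30] ####. => #  t=0,i=3
  [29] ###.# => #  t=0,i=4
  [28] ###.. => .  t=0,i=10
  [27] ##.## => #  t=0,i=5
  [26] ##.#. => #  t=2,i=13
  [25] ##..# => #  t=0,i=11
  [24] ##... => .  t=7,i=8
  [23] #.### => #  t=0,i=6
  [22] #.##. => .  t=2,i=11
  [21] #.#.# => .  t=1,i=1
  [20] #.#.. => #  t=1,i=11
  [19] #..## => .  t=0,i=0
  [18] #..#. => .  t=0,i=12
  [17] #...# => #  t=2,i=1
  [16] #.... => #  t=3,i=5
  [15] .#### => .  t=0,i=2
  [14] .###. => .  t=3,i=13
  [13] .##.# => #  t=2,i=12
  [12] .##.. => .  t=4,i=0
  [11] .#.## => .  t=1,i=2
  [10] .#.#. => .  t=1,i=0
  [9] .#..# => #  t=0,i=14
  [8] .#... => .  t=2,i=0
  [7] ..### => #  t=0,i=1
  [6] ..##. => #  t=6,i=5
  [5] ..#.# => #  t=1,i=9
  [4] ..#.. => .  t=0,i=13
  [3] ...## => #  t=3,i=11
  [2] ...#. => .  t=2,i=2
  [1] ....# => .  t=3,i=10
  [0] ..... => #  t=3,i=6
  bits 01101110100100110010001011101001 = 1855136489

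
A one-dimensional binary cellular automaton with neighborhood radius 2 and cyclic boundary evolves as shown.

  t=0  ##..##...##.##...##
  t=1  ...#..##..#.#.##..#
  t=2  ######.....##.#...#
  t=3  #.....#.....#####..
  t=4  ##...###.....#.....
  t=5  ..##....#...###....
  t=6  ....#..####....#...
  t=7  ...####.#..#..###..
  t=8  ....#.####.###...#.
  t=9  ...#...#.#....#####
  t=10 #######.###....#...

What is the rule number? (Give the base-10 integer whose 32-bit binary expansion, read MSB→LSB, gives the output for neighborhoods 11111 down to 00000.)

  ##### -> .   bit 31 = 0  t=2,i=1
  ####. -> .   bit 30 = 0  t=0,i=0
  ###.# -> #   bit 29 = 1  t=7,i=6
  ###.. -> .   bit 28 = 0  t=0,i=1
  ##.## -> .   bit 27 = 0  t=0,i=11
  ##.#. -> #   bit 26 = 1  t=2,i=13
  ##..# -> .   bit 25 = 0  t=0,i=2
  ##... -> #   bit 24 = 1  t=0,i=6
  #.### -> .   bit 23 = 0  t=8,i=6
  #.##. -> #   bit 22 = 1  t=0,i=12
  #.#.# -> #   bit 21 = 1  t=1,i=12
  #.#.. -> #   bit 20 = 1  t=2,i=14
  #..## -> #   bit 19 = 1  t=0,i=3
  #..#. -> .   bit 18 = 0  t=1,i=9
  #...# -> #   bit 17 = 1  t=0,i=7
  #.... -> .   bit 16 = 0  t=2,i=7
  .#### -> #   bit 15 = 1  t=0,i=18
  .###. -> .   bit 14 = 0  t=4,i=6
  .##.# -> #   bit 13 = 1  t=0,i=10
  .##.. -> .   bit 12 = 0  t=0,i=5
  .#.## -> .   bit 11 = 0  t=1,i=13
  .#.#. -> #   bit 10 = 1  t=1,i=11
  .#..# -> #   bit 9 = 1  t=1,i=4
  .#... -> #   bit 8 = 1  t=1,i=0
  ..### -> .   bit 7 = 0  t=0,i=17
  ..##. -> .   bit 6 = 0  t=0,i=4
  ..#.# -> .   bit 5 = 0  t=1,i=10
  ..#.. -> #   bit 4 = 1  t=1,i=3
  ...## -> .   bit 3 = 0  t=0,i=8
  ...#. -> #   bit 2 = 1  t=1,i=2
  ....# -> .   bit 1 = 0  t=2,i=9
  ..... -> .   bit 0 = 0  t=2,i=8
  bits 00100101011110101010011100010100 = 628795156

628795156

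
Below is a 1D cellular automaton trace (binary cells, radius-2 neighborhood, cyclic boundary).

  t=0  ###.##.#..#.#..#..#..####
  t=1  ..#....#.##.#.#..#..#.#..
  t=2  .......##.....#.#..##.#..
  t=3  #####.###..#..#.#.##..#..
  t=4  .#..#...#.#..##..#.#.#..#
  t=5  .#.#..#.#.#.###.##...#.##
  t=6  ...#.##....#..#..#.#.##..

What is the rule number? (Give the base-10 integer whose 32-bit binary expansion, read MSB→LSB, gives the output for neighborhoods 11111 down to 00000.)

807311465

  #####|.  b31=0 t=0,i=0
  ####.|.  b30=0 t=0,i=1
  ###.#|#  b29=1 t=0,i=2
  ###..|#  b28=1 t=3,i=8
  ##.##|.  b27=0 t=0,i=3
  ##.#.|.  b26=0 t=0,i=6
  ##..#|.  b25=0 t=3,i=9
  ##...|.  b24=0 t=2,i=9
  #.###|.  b23=0 t=3,i=6
  #.##.|.  b22=0 t=0,i=4
  #.#.#|.  b21=0 t=1,i=12
  #.#..|#  b20=1 t=0,i=7
  #..##|#  b19=1 t=0,i=20
  #..#.|#  b18=1 t=0,i=9
  #...#|#  b17=1 t=4,i=6
  #....|.  b16=0 t=1,i=4
  .####|#  b15=1 t=0,i=22
  .###.|.  b14=0 t=3,i=7
  .##.#|.  b13=0 t=0,i=5
  .##..|#  b12=1 t=2,i=8
  .#.##|#  b11=1 t=1,i=8
  .#.#.|.  b10=0 t=0,i=11
  .#..#|.  b9=0 t=0,i=8
  .#...|.  b8=0 t=1,i=3
  ..###|.  b7=0 t=0,i=21
  ..##.|#  b6=1 t=2,i=7
  ..#.#|#  b5=1 t=0,i=10
  ..#..|.  b4=0 t=0,i=15
  ...##|#  b3=1 t=2,i=6
  ...#.|.  b2=0 t=1,i=1
  ....#|.  b1=0 t=1,i=0
  .....|#  b0=1 t=2,i=0
  bits 00110000000111101001100001101001 = 807311465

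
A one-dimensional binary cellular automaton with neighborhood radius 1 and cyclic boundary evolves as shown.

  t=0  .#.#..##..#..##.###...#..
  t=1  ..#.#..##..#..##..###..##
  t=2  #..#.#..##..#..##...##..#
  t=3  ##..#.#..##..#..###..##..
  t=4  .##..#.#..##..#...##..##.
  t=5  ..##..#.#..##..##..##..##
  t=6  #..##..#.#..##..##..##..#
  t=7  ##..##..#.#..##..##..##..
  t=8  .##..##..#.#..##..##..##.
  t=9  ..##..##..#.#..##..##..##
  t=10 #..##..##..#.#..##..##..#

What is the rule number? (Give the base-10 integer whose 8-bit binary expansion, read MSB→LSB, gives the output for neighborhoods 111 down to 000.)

113

  [7] ### => .  t=0,i=17
  [6] ##. => #  t=0,i=7
  [5] #.# => #  t=0,i=2
  [4] #.. => #  t=0,i=4
  [3] .## => .  t=0,i=6
  [2] .#. => .  t=0,i=1
  [1] ..# => .  t=0,i=0
  [0] ... => #  t=0,i=20
  bits 01110001 = 113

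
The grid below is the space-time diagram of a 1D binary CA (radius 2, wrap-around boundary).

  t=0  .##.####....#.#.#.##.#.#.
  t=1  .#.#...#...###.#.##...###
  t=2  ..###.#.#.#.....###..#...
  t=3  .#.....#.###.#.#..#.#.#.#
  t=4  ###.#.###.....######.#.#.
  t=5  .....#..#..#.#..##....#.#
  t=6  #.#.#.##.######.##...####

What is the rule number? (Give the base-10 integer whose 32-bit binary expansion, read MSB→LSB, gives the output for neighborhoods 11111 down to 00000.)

2555649901

  ##### -> #   bit 31 = 1  t=4,i=16
  ####. -> .   bit 30 = 0  t=0,i=6
  ###.# -> .   bit 29 = 0  t=1,i=13
  ###.. -> #   bit 28 = 1  t=0,i=7
  ##.## -> #   bit 27 = 1  t=0,i=3
  ##.#. -> .   bit 26 = 0  t=0,i=20
  ##..# -> .   bit 25 = 0  t=2,i=19
  ##... -> .   bit 24 = 0  t=0,i=8
  #.### -> .   bit 23 = 0  t=0,i=4
  #.##. -> #   bit 22 = 1  t=0,i=18
  #.#.# -> .   bit 21 = 0  t=0,i=14
  #.#.. -> #   bit 20 = 1  t=0,i=23
  #..## -> .   bit 19 = 0  t=0,i=0
  #..#. -> #   bit 18 = 1  t=2,i=20
  #...# -> .   bit 17 = 0  t=1,i=5
  #.... -> .   bit 16 = 0  t=0,i=9
  .#### -> .   bit 15 = 0  t=0,i=5
  .###. -> .   bit 14 = 0  t=1,i=12
  .##.# -> .   bit 13 = 0  t=0,i=2
  .##.. -> #   bit 12 = 1  t=1,i=18
  .#.## -> #   bit 11 = 1  t=0,i=17
  .#.#. -> #   bit 10 = 1  t=0,i=13
  .#..# -> #   bit 9 = 1  t=0,i=24
  .#... -> #   bit 8 = 1  t=1,i=4
  ..### -> .   bit 7 = 0  t=1,i=11
  ..##. -> #   bit 6 = 1  t=0,i=1
  ..#.# -> #   bit 5 = 1  t=0,i=12
  ..#.. -> .   bit 4 = 0  t=1,i=7
  ...## -> #   bit 3 = 1  t=1,i=10
  ...#. -> #   bit 2 = 1  t=0,i=11
  ....# -> .   bit 1 = 0  t=0,i=10
  ..... -> #   bit 0 = 1  t=2,i=13
  bits 10011000010101000001111101101101 = 2555649901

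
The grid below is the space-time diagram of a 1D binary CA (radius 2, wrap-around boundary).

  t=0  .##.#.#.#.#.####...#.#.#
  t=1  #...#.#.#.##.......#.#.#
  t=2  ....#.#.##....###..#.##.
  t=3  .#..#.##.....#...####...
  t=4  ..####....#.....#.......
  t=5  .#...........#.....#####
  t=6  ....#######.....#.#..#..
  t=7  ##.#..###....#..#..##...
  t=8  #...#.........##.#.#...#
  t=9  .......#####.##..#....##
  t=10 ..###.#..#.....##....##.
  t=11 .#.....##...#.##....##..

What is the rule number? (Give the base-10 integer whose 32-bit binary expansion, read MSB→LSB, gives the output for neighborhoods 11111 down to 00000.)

  [31] ##### => #  t=5,i=21
  [30] ####. => .  t=0,i=14
  [29] ###.# => .  t=5,i=23
  [28] ###.. => .  t=0,i=15
  [27] ##.## => .  t=9,i=12
  [26] ##.#. => .  t=0,i=3
  [25] ##..# => #  t=2,i=17
  [24] ##... => .  t=0,i=16
  [23] #.### => .  t=0,i=12
  [22] #.##. => .  t=0,i=1
  [21] #.#.# => #  t=0,i=4
  [20] #.#.. => .  t=5,i=1
  [19] #..## => .  t=7,i=5
  [18] #..#. => #  t=2,i=18
  [17] #...# => .  t=0,i=17
  [16] #.... => .  t=1,i=13
  [15] .#### => .  t=0,i=13
  [14] .###. => .  t=2,i=15
  [13] .##.# => .  t=0,i=2
  [12] .##.. => .  t=1,i=0
  [11] .#.## => #  t=0,i=0
  [10] .#.#. => .  t=0,i=5
  [9] .#..# => #  t=3,i=2
  [8] .#... => .  t=3,i=14
  [7] ..### => .  t=2,i=14
  [6] ..##. => #  t=7,i=0
  [5] ..#.# => #  t=0,i=19
  [4] ..#.. => .  t=3,i=1
  [3] ...## => #  t=2,i=13
  [2] ...#. => .  t=0,i=18
  [1] ....# => .  t=1,i=17
  [0] ..... => #  t=1,i=14
  bits 10000010001001000000101001101001 = 2183400041

2183400041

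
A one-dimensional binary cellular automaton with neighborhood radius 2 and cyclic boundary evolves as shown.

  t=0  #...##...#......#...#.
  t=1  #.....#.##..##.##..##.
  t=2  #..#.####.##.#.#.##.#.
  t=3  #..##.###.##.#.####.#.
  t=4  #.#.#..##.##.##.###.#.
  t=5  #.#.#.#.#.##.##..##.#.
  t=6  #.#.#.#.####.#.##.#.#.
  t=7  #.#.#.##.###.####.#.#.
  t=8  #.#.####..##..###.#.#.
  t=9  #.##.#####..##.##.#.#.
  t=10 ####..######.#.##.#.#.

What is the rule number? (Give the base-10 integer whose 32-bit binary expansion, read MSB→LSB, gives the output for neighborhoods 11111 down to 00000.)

  [31] ##### => #  t=9,i=7
  [30] ####. => #  t=2,i=7
  [29] ###.# => #  t=2,i=8
  [28] ###.. => #  t=8,i=7
  [27] ##.## => .  t=1,i=14
  [26] ##.#. => .  t=1,i=21
  [25] ##..# => #  t=1,i=10
  [24] ##... => #  t=0,i=6
  [23] #.### => .  t=2,i=5
  [22] #.##. => #  t=1,i=8
  [21] #.#.# => #  t=2,i=13
  [20] #.#.. => #  t=0,i=0
  [19] #..## => #  t=1,i=11
  [18] #..#. => .  t=2,i=2
  [17] #...# => .  t=0,i=2
  [16] #.... => .  t=0,i=11
  [15] .#### => #  t=2,i=6
  [14] .###. => #  t=3,i=7
  [13] .##.# => #  t=1,i=13
  [12] .##.. => .  t=0,i=5
  [11] .#.## => #  t=1,i=7
  [10] .#.#. => .  t=0,i=21
  [9] .#..# => .  t=2,i=1
  [8] .#... => .  t=0,i=1
  [7] ..### => .  t=8,i=14
  [6] ..##. => .  t=0,i=4
  [5] ..#.# => #  t=0,i=20
  [4] ..#.. => #  t=0,i=9
  [3] ...## => .  t=0,i=3
  [2] ...#. => #  t=0,i=8
  [1] ....# => .  t=0,i=14
  [0] ..... => #  t=0,i=12
  bits 11110011011110001110100000110101 = 4084787253

4084787253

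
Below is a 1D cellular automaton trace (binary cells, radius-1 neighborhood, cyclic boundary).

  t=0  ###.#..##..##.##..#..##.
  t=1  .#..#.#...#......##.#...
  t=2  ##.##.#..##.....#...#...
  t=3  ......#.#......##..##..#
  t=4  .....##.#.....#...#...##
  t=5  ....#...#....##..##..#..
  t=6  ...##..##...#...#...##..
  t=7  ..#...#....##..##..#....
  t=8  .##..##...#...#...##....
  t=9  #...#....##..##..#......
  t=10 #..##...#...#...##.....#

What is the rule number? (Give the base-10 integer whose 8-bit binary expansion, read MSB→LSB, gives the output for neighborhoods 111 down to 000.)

134

  ###|#  b7=1 t=0,i=1
  ##.|.  b6=0 t=0,i=2
  #.#|.  b5=0 t=0,i=3
  #..|.  b4=0 t=0,i=5
  .##|.  b3=0 t=0,i=0
  .#.|#  b2=1 t=0,i=4
  ..#|#  b1=1 t=0,i=6
  ...|.  b0=0 t=1,i=8
  bits 10000110 = 134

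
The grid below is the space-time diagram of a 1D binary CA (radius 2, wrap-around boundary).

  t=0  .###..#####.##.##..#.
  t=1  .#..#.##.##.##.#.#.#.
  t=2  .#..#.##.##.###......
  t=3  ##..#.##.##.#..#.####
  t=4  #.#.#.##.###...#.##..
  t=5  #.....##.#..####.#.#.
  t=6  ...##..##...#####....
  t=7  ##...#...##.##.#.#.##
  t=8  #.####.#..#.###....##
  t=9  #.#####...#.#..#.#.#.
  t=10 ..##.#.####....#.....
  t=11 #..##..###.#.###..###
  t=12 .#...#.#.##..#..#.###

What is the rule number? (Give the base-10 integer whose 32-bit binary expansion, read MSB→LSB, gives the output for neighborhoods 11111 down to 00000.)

  [31] ##### => .  t=0,i=8
  [30] ####. => #  t=0,i=9
  [29] ###.# => #  t=0,i=10
  [28] ###.. => .  t=0,i=3
  [27] ##.## => .  t=0,i=11
  [26] ##.#. => #  t=1,i=14
  [25] ##..# => #  t=0,i=4
  [24] ##... => #  t=2,i=15
  [23] #.### => #  t=2,i=12
  [22] #.##. => #  t=0,i=12
  [21] #.#.# => .  t=1,i=15
  [20] #.#.. => .  t=1,i=19
  [19] #..## => .  t=0,i=0
  [18] #..#. => .  t=0,i=18
  [17] #...# => #  t=4,i=13
  [16] #.... => .  t=2,i=16
  [15] .#### => #  t=0,i=7
  [14] .###. => .  t=0,i=2
  [13] .##.# => #  t=0,i=13
  [12] .##.. => .  t=0,i=16
  [11] .#.## => .  t=1,i=5
  [10] .#.#. => .  t=1,i=16
  [9] .#..# => .  t=0,i=20
  [8] .#... => .  t=5,i=1
  [7] ..### => #  t=0,i=1
  [6] ..##. => .  t=5,i=6
  [5] ..#.# => #  t=1,i=4
  [4] ..#.. => #  t=0,i=19
  [3] ...## => .  t=5,i=5
  [2] ...#. => #  t=2,i=0
  [1] ....# => #  t=2,i=20
  [0] ..... => #  t=2,i=17
  bits 01100111110000101010000010110111 = 1740808375

1740808375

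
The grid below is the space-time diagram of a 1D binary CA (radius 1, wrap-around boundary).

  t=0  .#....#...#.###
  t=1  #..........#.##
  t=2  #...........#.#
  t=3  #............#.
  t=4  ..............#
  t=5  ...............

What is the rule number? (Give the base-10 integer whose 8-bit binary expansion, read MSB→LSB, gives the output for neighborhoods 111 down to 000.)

224

  ### -> #   bit 7 = 1  t=0,i=13
  ##. -> #   bit 6 = 1  t=0,i=14
  #.# -> #   bit 5 = 1  t=0,i=0
  #.. -> .   bit 4 = 0  t=0,i=2
  .## -> .   bit 3 = 0  t=0,i=12
  .#. -> .   bit 2 = 0  t=0,i=1
  ..# -> .   bit 1 = 0  t=0,i=5
  ... -> .   bit 0 = 0  t=0,i=3
  bits 11100000 = 224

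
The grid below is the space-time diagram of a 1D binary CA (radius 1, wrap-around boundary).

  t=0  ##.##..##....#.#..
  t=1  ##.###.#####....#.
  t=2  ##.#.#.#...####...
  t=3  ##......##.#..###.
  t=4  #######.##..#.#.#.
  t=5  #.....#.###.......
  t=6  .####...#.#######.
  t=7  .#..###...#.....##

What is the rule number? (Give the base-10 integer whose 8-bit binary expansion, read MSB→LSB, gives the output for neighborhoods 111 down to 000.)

89

  nb ###: next=.  (t=1,i=4, bit7=0)
  nb ##.: next=#  (t=0,i=1, bit6=1)
  nb #.#: next=.  (t=0,i=2, bit5=0)
  nb #..: next=#  (t=0,i=5, bit4=1)
  nb .##: next=#  (t=0,i=0, bit3=1)
  nb .#.: next=.  (t=0,i=13, bit2=0)
  nb ..#: next=.  (t=0,i=6, bit1=0)
  nb ...: next=#  (t=0,i=10, bit0=1)
  bits 01011001 = 89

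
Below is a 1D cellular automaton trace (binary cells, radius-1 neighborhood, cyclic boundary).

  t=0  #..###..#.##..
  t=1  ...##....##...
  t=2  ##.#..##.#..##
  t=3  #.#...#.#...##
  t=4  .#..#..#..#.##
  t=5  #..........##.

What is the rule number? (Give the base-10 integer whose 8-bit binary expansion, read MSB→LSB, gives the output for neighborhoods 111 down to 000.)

  ###|#  b7=1 t=0,i=4
  ##.|.  b6=0 t=0,i=5
  #.#|#  b5=1 t=0,i=9
  #..|.  b4=0 t=0,i=1
  .##|#  b3=1 t=0,i=3
  .#.|.  b2=0 t=0,i=0
  ..#|.  b1=0 t=0,i=2
  ...|#  b0=1 t=1,i=0
  bits 10101001 = 169

169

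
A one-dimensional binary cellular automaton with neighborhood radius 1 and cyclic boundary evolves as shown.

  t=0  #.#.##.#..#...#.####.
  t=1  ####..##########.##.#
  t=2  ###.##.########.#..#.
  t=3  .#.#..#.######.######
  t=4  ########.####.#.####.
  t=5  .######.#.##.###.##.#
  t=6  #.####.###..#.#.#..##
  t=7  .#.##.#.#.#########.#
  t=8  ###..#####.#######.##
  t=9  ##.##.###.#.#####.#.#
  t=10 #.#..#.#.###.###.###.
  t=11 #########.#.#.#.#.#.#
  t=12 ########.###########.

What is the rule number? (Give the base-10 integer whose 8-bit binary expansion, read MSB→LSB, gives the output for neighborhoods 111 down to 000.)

183

  ###|#  b7=1 t=0,i=17
  ##.|.  b6=0 t=0,i=5
  #.#|#  b5=1 t=0,i=1
  #..|#  b4=1 t=0,i=8
  .##|.  b3=0 t=0,i=4
  .#.|#  b2=1 t=0,i=0
  ..#|#  b1=1 t=0,i=9
  ...|#  b0=1 t=0,i=12
  bits 10110111 = 183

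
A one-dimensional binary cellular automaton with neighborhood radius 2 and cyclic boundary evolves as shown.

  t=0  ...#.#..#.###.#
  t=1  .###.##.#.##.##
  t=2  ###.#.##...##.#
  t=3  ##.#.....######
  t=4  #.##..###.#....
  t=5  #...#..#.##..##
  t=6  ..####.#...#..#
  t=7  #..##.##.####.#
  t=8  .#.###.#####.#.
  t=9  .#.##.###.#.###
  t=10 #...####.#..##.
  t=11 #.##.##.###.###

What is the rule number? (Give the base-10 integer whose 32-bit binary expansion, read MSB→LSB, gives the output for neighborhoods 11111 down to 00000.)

1318249087

  #####|.  b31=0 t=3,i=11
  ####.|#  b30=1 t=2,i=1
  ###.#|.  b29=0 t=0,i=12
  ###..|.  b28=0 t=5,i=0
  ##.##|#  b27=1 t=1,i=0
  ##.#.|#  b26=1 t=0,i=13
  ##..#|#  b25=1 t=4,i=4
  ##...|.  b24=0 t=2,i=8
  #.###|#  b23=1 t=0,i=10
  #.##.|.  b22=0 t=1,i=5
  #.#.#|.  b21=0 t=1,i=8
  #.#..|#  b20=1 t=0,i=5
  #..##|.  b19=0 t=4,i=5
  #..#.|.  b18=0 t=0,i=7
  #...#|#  b17=1 t=0,i=1
  #....|.  b16=0 t=3,i=5
  .####|#  b15=1 t=2,i=0
  .###.|#  b14=1 t=0,i=11
  .##.#|#  b13=1 t=1,i=6
  .##..|.  b12=0 t=2,i=7
  .#.##|.  b11=0 t=0,i=9
  .#.#.|.  b10=0 t=0,i=4
  .#..#|#  b9=1 t=0,i=6
  .#...|.  b8=0 t=0,i=0
  ..###|.  b7=0 t=3,i=9
  ..##.|#  b6=1 t=2,i=11
  ..#.#|#  b5=1 t=0,i=3
  ..#..|#  b4=1 t=5,i=4
  ...##|#  b3=1 t=2,i=10
  ...#.|#  b2=1 t=0,i=2
  ....#|#  b1=1 t=3,i=7
  .....|#  b0=1 t=3,i=6
  bits 01001110100100101110001001111111 = 1318249087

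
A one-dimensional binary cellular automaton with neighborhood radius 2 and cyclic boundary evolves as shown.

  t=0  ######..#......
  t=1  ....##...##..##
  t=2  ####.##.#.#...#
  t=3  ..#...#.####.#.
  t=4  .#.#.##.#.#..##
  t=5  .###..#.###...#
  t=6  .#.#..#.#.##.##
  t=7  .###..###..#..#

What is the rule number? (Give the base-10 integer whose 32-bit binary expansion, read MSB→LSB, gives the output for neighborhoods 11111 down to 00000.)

1370567982

  [31] ##### => .  t=0,i=2
  [30] ####. => #  t=0,i=4
  [29] ###.# => .  t=2,i=3
  [28] ###.. => #  t=0,i=5
  [27] ##.## => .  t=2,i=4
  [26] ##.#. => .  t=2,i=7
  [25] ##..# => .  t=0,i=6
  [24] ##... => #  t=1,i=0
  [23] #.### => #  t=3,i=8
  [22] #.##. => .  t=2,i=5
  [21] #.#.# => #  t=2,i=8
  [20] #.#.. => #  t=2,i=10
  [19] #..## => .  t=1,i=12
  [18] #..#. => .  t=0,i=7
  [17] #...# => .  t=1,i=7
  [16] #.... => #  t=0,i=10
  [15] .#### => .  t=0,i=1
  [14] .###. => .  t=5,i=2
  [13] .##.# => #  t=2,i=6
  [12] .##.. => #  t=1,i=5
  [11] .#.## => .  t=3,i=7
  [10] .#.#. => #  t=2,i=9
  [9] .#..# => .  t=4,i=11
  [8] .#... => #  t=0,i=9
  [7] ..### => .  t=0,i=0
  [6] ..##. => .  t=1,i=4
  [5] ..#.# => #  t=3,i=6
  [4] ..#.. => .  t=0,i=8
  [3] ...## => #  t=0,i=14
  [2] ...#. => #  t=3,i=1
  [1] ....# => #  t=0,i=13
  [0] ..... => .  t=0,i=11
  bits 01010001101100010011010100101110 = 1370567982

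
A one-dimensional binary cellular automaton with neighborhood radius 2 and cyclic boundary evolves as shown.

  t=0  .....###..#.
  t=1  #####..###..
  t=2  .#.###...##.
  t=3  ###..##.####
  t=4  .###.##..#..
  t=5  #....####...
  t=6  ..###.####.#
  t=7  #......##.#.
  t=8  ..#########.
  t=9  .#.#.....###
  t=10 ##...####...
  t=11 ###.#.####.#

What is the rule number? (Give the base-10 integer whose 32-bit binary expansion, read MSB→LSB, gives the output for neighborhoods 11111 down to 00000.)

1466284655

  #####|.  b31=0 t=1,i=2
  ####.|#  b30=1 t=1,i=3
  ###.#|.  b29=0 t=4,i=3
  ###..|#  b28=1 t=0,i=7
  ##.##|.  b27=0 t=3,i=7
  ##.#.|#  b26=1 t=6,i=10
  ##..#|#  b25=1 t=0,i=8
  ##...|#  b24=1 t=2,i=6
  #.###|.  b23=0 t=2,i=3
  #.##.|#  b22=1 t=4,i=5
  #.#.#|#  b21=1 t=7,i=10
  #.#..|.  b20=0 t=6,i=11
  #..##|.  b19=0 t=1,i=6
  #..#.|#  b18=1 t=0,i=9
  #...#|.  b17=0 t=2,i=7
  #....|#  b16=1 t=0,i=0
  .####|#  b15=1 t=1,i=1
  .###.|.  b14=0 t=0,i=6
  .##.#|#  b13=1 t=3,i=6
  .##..|#  b12=1 t=2,i=10
  .#.##|#  b11=1 t=2,i=2
  .#.#.|.  b10=0 t=7,i=11
  .#..#|#  b9=1 t=6,i=0
  .#...|.  b8=0 t=0,i=11
  ..###|.  b7=0 t=0,i=5
  ..##.|#  b6=1 t=2,i=9
  ..#.#|#  b5=1 t=2,i=1
  ..#..|.  b4=0 t=0,i=10
  ...##|#  b3=1 t=0,i=4
  ...#.|#  b2=1 t=5,i=11
  ....#|#  b1=1 t=0,i=3
  .....|#  b0=1 t=0,i=1
  bits 01010111011001011011101001101111 = 1466284655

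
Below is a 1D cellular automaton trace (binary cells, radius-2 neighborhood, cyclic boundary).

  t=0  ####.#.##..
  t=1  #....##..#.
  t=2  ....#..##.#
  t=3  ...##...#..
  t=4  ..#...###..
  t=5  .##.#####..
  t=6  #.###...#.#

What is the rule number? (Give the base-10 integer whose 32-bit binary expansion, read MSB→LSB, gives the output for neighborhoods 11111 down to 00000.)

447114396

  #####|.  b31=0 t=5,i=6
  ####.|.  b30=0 t=0,i=2
  ###.#|.  b29=0 t=0,i=3
  ###..|#  b28=1 t=4,i=8
  ##.##|#  b27=1 t=5,i=3
  ##.#.|.  b26=0 t=0,i=4
  ##..#|#  b25=1 t=0,i=9
  ##...|.  b24=0 t=3,i=5
  #.###|#  b23=1 t=5,i=4
  #.##.|.  b22=0 t=0,i=7
  #.#.#|#  b21=1 t=0,i=5
  #.#..|.  b20=0 t=1,i=0
  #..##|.  b19=0 t=0,i=10
  #..#.|#  b18=1 t=1,i=8
  #...#|#  b17=1 t=3,i=6
  #....|.  b16=0 t=1,i=2
  .####|.  b15=0 t=0,i=1
  .###.|#  b14=1 t=4,i=7
  .##.#|#  b13=1 t=2,i=8
  .##..|.  b12=0 t=0,i=8
  .#.##|#  b11=1 t=0,i=6
  .#.#.|#  b10=1 t=1,i=10
  .#..#|.  b9=0 t=2,i=5
  .#...|.  b8=0 t=1,i=1
  ..###|#  b7=1 t=0,i=0
  ..##.|.  b6=0 t=1,i=5
  ..#.#|.  b5=0 t=1,i=9
  ..#..|#  b4=1 t=2,i=4
  ...##|#  b3=1 t=1,i=4
  ...#.|#  b2=1 t=2,i=3
  ....#|.  b1=0 t=1,i=3
  .....|.  b0=0 t=3,i=0
  bits 00011010101001100110110010011100 = 447114396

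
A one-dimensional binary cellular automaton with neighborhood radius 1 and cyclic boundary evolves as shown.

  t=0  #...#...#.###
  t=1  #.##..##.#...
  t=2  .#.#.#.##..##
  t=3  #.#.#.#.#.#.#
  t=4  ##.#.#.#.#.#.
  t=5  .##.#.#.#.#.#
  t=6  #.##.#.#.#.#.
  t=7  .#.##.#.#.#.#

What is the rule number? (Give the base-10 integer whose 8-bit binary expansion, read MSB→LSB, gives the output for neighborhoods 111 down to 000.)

99

  ### -> .   bit 7 = 0  t=0,i=11
  ##. -> #   bit 6 = 1  t=0,i=0
  #.# -> #   bit 5 = 1  t=0,i=9
  #.. -> .   bit 4 = 0  t=0,i=1
  .## -> .   bit 3 = 0  t=0,i=10
  .#. -> .   bit 2 = 0  t=0,i=4
  ..# -> #   bit 1 = 1  t=0,i=3
  ... -> #   bit 0 = 1  t=0,i=2
  bits 01100011 = 99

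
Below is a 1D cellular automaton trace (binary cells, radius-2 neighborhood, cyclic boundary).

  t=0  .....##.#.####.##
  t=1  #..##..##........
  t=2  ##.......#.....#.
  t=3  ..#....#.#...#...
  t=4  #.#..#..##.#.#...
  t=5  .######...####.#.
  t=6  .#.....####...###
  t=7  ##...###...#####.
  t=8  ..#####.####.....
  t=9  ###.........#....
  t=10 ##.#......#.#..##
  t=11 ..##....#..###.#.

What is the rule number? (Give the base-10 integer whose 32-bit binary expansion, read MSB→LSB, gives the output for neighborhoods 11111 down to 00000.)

  ##### -> .   bit 31 = 0  t=5,i=3
  ####. -> .   bit 30 = 0  t=0,i=12
  ###.# -> .   bit 29 = 0  t=0,i=13
  ###.. -> .   bit 28 = 0  t=5,i=6
  ##.## -> .   bit 27 = 0  t=0,i=14
  ##.#. -> #   bit 26 = 1  t=0,i=7
  ##..# -> .   bit 25 = 0  t=1,i=5
  ##... -> #   bit 24 = 1  t=0,i=0
  #.### -> .   bit 23 = 0  t=0,i=10
  #.##. -> .   bit 22 = 0  t=0,i=15
  #.#.# -> #   bit 21 = 1  t=0,i=8
  #.#.. -> #   bit 20 = 1  t=3,i=9
  #..## -> .   bit 19 = 0  t=1,i=2
  #..#. -> #   bit 18 = 1  t=4,i=4
  #...# -> #   bit 17 = 1  t=3,i=11
  #.... -> .   bit 16 = 0  t=0,i=1
  .#### -> .   bit 15 = 0  t=0,i=11
  .###. -> #   bit 14 = 1  t=6,i=15
  .##.# -> .   bit 13 = 0  t=0,i=6
  .##.. -> .   bit 12 = 0  t=0,i=16
  .#.## -> .   bit 11 = 0  t=0,i=9
  .#.#. -> #   bit 10 = 1  t=3,i=8
  .#..# -> #   bit 9 = 1  t=1,i=1
  .#... -> .   bit 8 = 0  t=2,i=10
  ..### -> #   bit 7 = 1  t=5,i=1
  ..##. -> .   bit 6 = 0  t=0,i=5
  ..#.# -> .   bit 5 = 0  t=2,i=15
  ..#.. -> #   bit 4 = 1  t=1,i=0
  ...## -> #   bit 3 = 1  t=0,i=4
  ...#. -> .   bit 2 = 0  t=1,i=16
  ....# -> #   bit 1 = 1  t=0,i=3
  ..... -> .   bit 0 = 0  t=0,i=2
  bits 00000101001101100100011010011010 = 87443098

87443098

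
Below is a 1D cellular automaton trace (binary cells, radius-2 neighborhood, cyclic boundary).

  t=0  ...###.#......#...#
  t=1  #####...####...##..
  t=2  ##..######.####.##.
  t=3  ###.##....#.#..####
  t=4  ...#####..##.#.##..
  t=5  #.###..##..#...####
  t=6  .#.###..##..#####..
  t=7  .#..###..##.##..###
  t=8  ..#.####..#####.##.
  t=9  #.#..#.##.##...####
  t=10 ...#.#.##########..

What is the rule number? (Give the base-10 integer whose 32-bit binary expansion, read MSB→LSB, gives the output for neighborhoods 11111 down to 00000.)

457439145

  ##### -> .   bit 31 = 0  t=1,i=2
  ####. -> .   bit 30 = 0  t=1,i=3
  ###.# -> .   bit 29 = 0  t=0,i=5
  ###.. -> #   bit 28 = 1  t=1,i=4
  ##.## -> #   bit 27 = 1  t=2,i=10
  ##.#. -> .   bit 26 = 0  t=0,i=6
  ##..# -> #   bit 25 = 1  t=1,i=17
  ##... -> #   bit 24 = 1  t=1,i=5
  #.### -> .   bit 23 = 0  t=2,i=11
  #.##. -> #   bit 22 = 1  t=2,i=0
  #.#.# -> .   bit 21 = 0  t=4,i=13
  #.#.. -> .   bit 20 = 0  t=0,i=7
  #..## -> .   bit 19 = 0  t=1,i=18
  #..#. -> .   bit 18 = 0  t=5,i=10
  #...# -> #   bit 17 = 1  t=0,i=1
  #.... -> #   bit 16 = 1  t=0,i=9
  .#### -> #   bit 15 = 1  t=1,i=1
  .###. -> #   bit 14 = 1  t=0,i=4
  .##.# -> #   bit 13 = 1  t=2,i=17
  .##.. -> #   bit 12 = 1  t=1,i=16
  .#.## -> .   bit 11 = 0  t=4,i=14
  .#.#. -> #   bit 10 = 1  t=3,i=11
  .#..# -> #   bit 9 = 1  t=3,i=13
  .#... -> #   bit 8 = 1  t=0,i=0
  ..### -> #   bit 7 = 1  t=0,i=3
  ..##. -> .   bit 6 = 0  t=1,i=15
  ..#.# -> #   bit 5 = 1  t=3,i=10
  ..#.. -> .   bit 4 = 0  t=0,i=14
  ...## -> #   bit 3 = 1  t=0,i=2
  ...#. -> .   bit 2 = 0  t=0,i=13
  ....# -> .   bit 1 = 0  t=0,i=12
  ..... -> #   bit 0 = 1  t=0,i=10
  bits 00011011010000111111011110101001 = 457439145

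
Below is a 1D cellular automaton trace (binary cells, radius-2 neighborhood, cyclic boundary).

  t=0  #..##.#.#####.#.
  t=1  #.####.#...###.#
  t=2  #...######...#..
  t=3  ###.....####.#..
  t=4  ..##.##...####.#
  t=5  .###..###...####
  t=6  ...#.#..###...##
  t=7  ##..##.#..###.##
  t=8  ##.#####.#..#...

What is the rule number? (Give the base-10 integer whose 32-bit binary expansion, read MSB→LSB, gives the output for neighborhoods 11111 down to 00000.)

1964653907

  [31] ##### => .  t=0,i=10
  [30] ####. => #  t=0,i=11
  [29] ###.# => #  t=0,i=12
  [28] ###.. => #  t=2,i=9
  [27] ##.## => .  t=1,i=1
  [26] ##.#. => #  t=0,i=5
  [25] ##..# => .  t=5,i=4
  [24] ##... => #  t=2,i=10
  [23] #.### => .  t=0,i=8
  [22] #.##. => .  t=1,i=15
  [21] #.#.# => .  t=0,i=6
  [20] #.#.. => #  t=0,i=0
  [19] #..## => #  t=0,i=2
  [18] #..#. => .  t=2,i=15
  [17] #...# => #  t=1,i=9
  [16] #.... => .  t=3,i=4
  [15] .#### => .  t=0,i=9
  [14] .###. => .  t=1,i=12
  [13] .##.# => #  t=0,i=4
  [12] .##.. => #  t=4,i=6
  [11] .#.## => #  t=0,i=7
  [10] .#.#. => #  t=0,i=15
  [9] .#..# => .  t=0,i=1
  [8] .#... => #  t=1,i=8
  [7] ..### => .  t=1,i=11
  [6] ..##. => #  t=0,i=3
  [5] ..#.# => .  t=6,i=3
  [4] ..#.. => #  t=2,i=0
  [3] ...## => .  t=1,i=10
  [2] ...#. => .  t=2,i=12
  [1] ....# => #  t=3,i=6
  [0] ..... => #  t=3,i=5
  bits 01110101000110100011110101010011 = 1964653907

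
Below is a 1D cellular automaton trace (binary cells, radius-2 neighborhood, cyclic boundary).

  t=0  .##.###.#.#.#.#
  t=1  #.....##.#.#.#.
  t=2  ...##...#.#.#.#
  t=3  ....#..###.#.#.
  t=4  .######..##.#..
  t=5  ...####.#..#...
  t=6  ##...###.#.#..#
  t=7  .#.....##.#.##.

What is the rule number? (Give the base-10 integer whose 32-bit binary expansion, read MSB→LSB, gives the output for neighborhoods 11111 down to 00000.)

4094172727

  [31] ##### => #  t=4,i=3
  [30] ####. => #  t=4,i=5
  [29] ###.# => #  t=0,i=6
  [28] ###.. => #  t=4,i=6
  [27] ##.## => .  t=0,i=3
  [26] ##.#. => #  t=0,i=7
  [25] ##..# => .  t=4,i=7
  [24] ##... => .  t=2,i=5
  [23] #.### => .  t=0,i=4
  [22] #.##. => .  t=0,i=1
  [21] #.#.# => .  t=0,i=8
  [20] #.#.. => .  t=1,i=0
  [19] #..## => #  t=3,i=6
  [18] #..#. => .  t=5,i=10
  [17] #...# => .  t=2,i=1
  [16] #.... => .  t=1,i=2
  [15] .#### => .  t=4,i=2
  [14] .###. => .  t=0,i=5
  [13] .##.# => .  t=0,i=2
  [12] .##.. => #  t=2,i=4
  [11] .#.## => #  t=0,i=0
  [10] .#.#. => #  t=0,i=9
  [9] .#..# => #  t=3,i=5
  [8] .#... => .  t=1,i=1
  [7] ..### => .  t=3,i=7
  [6] ..##. => .  t=1,i=6
  [5] ..#.# => #  t=2,i=8
  [4] ..#.. => #  t=3,i=4
  [3] ...## => .  t=1,i=5
  [2] ...#. => #  t=2,i=7
  [1] ....# => #  t=1,i=4
  [0] ..... => #  t=1,i=3
  bits 11110100000010000001111000110111 = 4094172727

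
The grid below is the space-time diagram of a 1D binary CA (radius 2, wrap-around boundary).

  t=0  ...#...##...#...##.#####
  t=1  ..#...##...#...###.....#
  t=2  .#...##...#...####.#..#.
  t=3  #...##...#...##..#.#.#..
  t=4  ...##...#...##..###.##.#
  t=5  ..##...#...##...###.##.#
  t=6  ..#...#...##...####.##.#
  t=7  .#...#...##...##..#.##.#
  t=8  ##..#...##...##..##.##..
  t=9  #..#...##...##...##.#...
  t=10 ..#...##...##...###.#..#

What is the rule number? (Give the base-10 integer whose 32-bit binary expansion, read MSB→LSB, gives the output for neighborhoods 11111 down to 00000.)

  #####|.  b31=0 t=0,i=21
  ####.|.  b30=0 t=0,i=22
  ###.#|#  b29=1 t=2,i=17
  ###..|#  b28=1 t=0,i=23
  ##.##|.  b27=0 t=0,i=18
  ##.#.|.  b26=0 t=2,i=18
  ##..#|.  b25=0 t=3,i=15
  ##...|.  b24=0 t=0,i=0
  #.###|.  b23=0 t=0,i=19
  #.##.|#  b22=1 t=4,i=20
  #.#.#|.  b21=0 t=3,i=19
  #.#..|#  b20=1 t=2,i=19
  #..##|.  b19=0 t=4,i=15
  #..#.|#  b18=1 t=1,i=1
  #...#|.  b17=0 t=0,i=1
  #....|#  b16=1 t=1,i=19
  .####|.  b15=0 t=0,i=20
  .###.|#  b14=1 t=1,i=16
  .##.#|#  b13=1 t=0,i=17
  .##..|.  b12=0 t=0,i=8
  .#.##|.  b11=0 t=7,i=19
  .#.#.|#  b10=1 t=3,i=18
  .#..#|.  b9=0 t=1,i=0
  .#...|.  b8=0 t=0,i=4
  ..###|#  b7=1 t=1,i=15
  ..##.|#  b6=1 t=0,i=7
  ..#.#|#  b5=1 t=3,i=17
  ..#..|.  b4=0 t=0,i=3
  ...##|#  b3=1 t=0,i=6
  ...#.|#  b2=1 t=0,i=2
  ....#|.  b1=0 t=1,i=21
  .....|.  b0=0 t=1,i=20
  bits 00110000010101010110010011101100 = 810902764

810902764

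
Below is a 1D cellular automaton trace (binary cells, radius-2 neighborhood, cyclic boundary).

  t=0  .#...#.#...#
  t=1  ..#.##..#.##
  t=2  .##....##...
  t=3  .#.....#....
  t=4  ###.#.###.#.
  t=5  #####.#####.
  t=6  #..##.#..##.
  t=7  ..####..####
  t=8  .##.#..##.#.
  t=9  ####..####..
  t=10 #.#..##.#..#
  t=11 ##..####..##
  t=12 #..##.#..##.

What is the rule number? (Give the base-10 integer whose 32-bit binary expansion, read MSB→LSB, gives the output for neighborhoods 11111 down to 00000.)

1689018869

  #####|.  b31=0 t=5,i=2
  ####.|#  b30=1 t=5,i=3
  ###.#|#  b29=1 t=4,i=2
  ###..|.  b28=0 t=7,i=5
  ##.##|.  b27=0 t=5,i=5
  ##.#.|#  b26=1 t=4,i=3
  ##..#|.  b25=0 t=1,i=0
  ##...|.  b24=0 t=2,i=3
  #.###|#  b23=1 t=4,i=0
  #.##.|.  b22=0 t=1,i=4
  #.#.#|#  b21=1 t=4,i=4
  #.#..|.  b20=0 t=0,i=1
  #..##|#  b19=1 t=6,i=2
  #..#.|#  b18=1 t=1,i=1
  #...#|.  b17=0 t=0,i=3
  #....|.  b16=0 t=2,i=4
  .####|.  b15=0 t=5,i=1
  .###.|#  b14=1 t=4,i=1
  .##.#|#  b13=1 t=6,i=4
  .##..|.  b12=0 t=1,i=5
  .#.##|.  b11=0 t=1,i=3
  .#.#.|.  b10=0 t=0,i=0
  .#..#|.  b9=0 t=6,i=1
  .#...|#  b8=1 t=0,i=2
  ..###|#  b7=1 t=7,i=2
  ..##.|#  b6=1 t=2,i=1
  ..#.#|#  b5=1 t=0,i=5
  ..#..|#  b4=1 t=3,i=1
  ...##|.  b3=0 t=2,i=0
  ...#.|#  b2=1 t=0,i=4
  ....#|.  b1=0 t=2,i=5
  .....|#  b0=1 t=3,i=4
  bits 01100100101011000110000111110101 = 1689018869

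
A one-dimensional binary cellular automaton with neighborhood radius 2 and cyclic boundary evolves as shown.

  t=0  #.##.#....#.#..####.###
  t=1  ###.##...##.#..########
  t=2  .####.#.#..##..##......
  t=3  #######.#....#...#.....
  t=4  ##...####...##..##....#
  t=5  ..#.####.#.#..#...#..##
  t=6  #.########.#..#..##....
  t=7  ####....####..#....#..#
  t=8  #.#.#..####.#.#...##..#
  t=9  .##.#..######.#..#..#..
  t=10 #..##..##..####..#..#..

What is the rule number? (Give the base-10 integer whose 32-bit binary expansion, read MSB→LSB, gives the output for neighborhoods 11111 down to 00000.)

1878034620

  [31] ##### => .  t=1,i=0
  [30] ####. => #  t=0,i=17
  [29] ###.# => #  t=0,i=0
  [28] ###.. => .  t=4,i=1
  [27] ##.## => #  t=0,i=1
  [26] ##.#. => #  t=0,i=4
  [25] ##..# => #  t=2,i=13
  [24] ##... => #  t=1,i=6
  [23] #.### => #  t=0,i=20
  [22] #.##. => #  t=0,i=2
  [21] #.#.# => #  t=2,i=6
  [20] #.#.. => #  t=0,i=5
  [19] #..## => .  t=0,i=14
  [18] #..#. => .  t=5,i=1
  [17] #...# => .  t=1,i=7
  [16] #.... => .  t=0,i=7
  [15] .#### => #  t=0,i=16
  [14] .###. => .  t=4,i=0
  [13] .##.# => .  t=0,i=3
  [12] .##.. => .  t=1,i=5
  [11] .#.## => #  t=5,i=3
  [10] .#.#. => .  t=0,i=11
  [9] .#..# => .  t=0,i=13
  [8] .#... => .  t=0,i=6
  [7] ..### => #  t=0,i=15
  [6] ..##. => .  t=1,i=9
  [5] ..#.# => #  t=0,i=10
  [4] ..#.. => #  t=3,i=13
  [3] ...## => #  t=1,i=8
  [2] ...#. => #  t=0,i=9
  [1] ....# => .  t=0,i=8
  [0] ..... => .  t=2,i=19
  bits 01101111111100001000100010111100 = 1878034620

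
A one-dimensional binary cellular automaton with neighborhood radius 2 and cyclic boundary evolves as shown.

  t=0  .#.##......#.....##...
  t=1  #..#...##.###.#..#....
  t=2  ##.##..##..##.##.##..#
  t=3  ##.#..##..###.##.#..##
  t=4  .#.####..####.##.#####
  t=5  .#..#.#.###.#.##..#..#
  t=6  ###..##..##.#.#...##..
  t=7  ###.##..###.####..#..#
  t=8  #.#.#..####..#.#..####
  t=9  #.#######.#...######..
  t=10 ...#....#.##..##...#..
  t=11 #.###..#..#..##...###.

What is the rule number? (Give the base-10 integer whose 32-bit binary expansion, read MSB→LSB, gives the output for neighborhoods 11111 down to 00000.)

  ##### -> .   bit 31 = 0  t=4,i=19
  ####. -> .   bit 30 = 0  t=3,i=0
  ###.# -> #   bit 29 = 1  t=1,i=12
  ###.. -> #   bit 28 = 1  t=4,i=6
  ##.## -> .   bit 27 = 0  t=1,i=9
  ##.#. -> .   bit 26 = 0  t=1,i=13
  ##..# -> .   bit 25 = 0  t=2,i=5
  ##... -> .   bit 24 = 0  t=0,i=5
  #.### -> .   bit 23 = 0  t=1,i=10
  #.##. -> #   bit 22 = 1  t=0,i=3
  #.#.# -> #   bit 21 = 1  t=4,i=1
  #.#.. -> #   bit 20 = 1  t=1,i=14
  #..## -> #   bit 19 = 1  t=2,i=6
  #..#. -> .   bit 18 = 0  t=1,i=2
  #...# -> .   bit 17 = 0  t=1,i=5
  #.... -> .   bit 16 = 0  t=0,i=6
  .#### -> #   bit 15 = 1  t=3,i=21
  .###. -> #   bit 14 = 1  t=1,i=11
  .##.# -> #   bit 13 = 1  t=1,i=8
  .##.. -> .   bit 12 = 0  t=0,i=4
  .#.## -> .   bit 11 = 0  t=0,i=2
  .#.#. -> #   bit 10 = 1  t=5,i=0
  .#..# -> #   bit 9 = 1  t=1,i=1
  .#... -> #   bit 8 = 1  t=0,i=12
  ..### -> #   bit 7 = 1  t=2,i=21
  ..##. -> #   bit 6 = 1  t=0,i=17
  ..#.# -> .   bit 5 = 0  t=0,i=1
  ..#.. -> #   bit 4 = 1  t=0,i=11
  ...## -> .   bit 3 = 0  t=0,i=16
  ...#. -> #   bit 2 = 1  t=0,i=0
  ....# -> .   bit 1 = 0  t=0,i=9
  ..... -> #   bit 0 = 1  t=0,i=7
  bits 00110000011110001110011111010101 = 813230037

813230037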